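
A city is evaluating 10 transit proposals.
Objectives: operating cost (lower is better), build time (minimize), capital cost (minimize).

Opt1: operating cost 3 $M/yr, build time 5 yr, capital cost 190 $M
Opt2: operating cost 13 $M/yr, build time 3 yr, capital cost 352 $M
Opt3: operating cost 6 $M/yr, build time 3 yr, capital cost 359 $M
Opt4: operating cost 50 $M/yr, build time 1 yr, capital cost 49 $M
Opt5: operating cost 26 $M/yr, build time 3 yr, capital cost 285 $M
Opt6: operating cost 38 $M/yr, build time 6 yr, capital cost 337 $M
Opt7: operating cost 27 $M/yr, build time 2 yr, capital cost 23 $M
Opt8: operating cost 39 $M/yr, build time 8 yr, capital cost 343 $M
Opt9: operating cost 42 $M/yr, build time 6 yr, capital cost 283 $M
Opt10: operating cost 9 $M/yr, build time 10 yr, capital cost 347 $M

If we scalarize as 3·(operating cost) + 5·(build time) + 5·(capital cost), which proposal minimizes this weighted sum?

Opt1: 3·3 + 5·5 + 5·190 = 984
Opt2: 3·13 + 5·3 + 5·352 = 1814
Opt3: 3·6 + 5·3 + 5·359 = 1828
Opt4: 3·50 + 5·1 + 5·49 = 400
Opt5: 3·26 + 5·3 + 5·285 = 1518
Opt6: 3·38 + 5·6 + 5·337 = 1829
Opt7: 3·27 + 5·2 + 5·23 = 206
Opt8: 3·39 + 5·8 + 5·343 = 1872
Opt9: 3·42 + 5·6 + 5·283 = 1571
Opt10: 3·9 + 5·10 + 5·347 = 1812
Lowest: Opt7 at 206.

Opt7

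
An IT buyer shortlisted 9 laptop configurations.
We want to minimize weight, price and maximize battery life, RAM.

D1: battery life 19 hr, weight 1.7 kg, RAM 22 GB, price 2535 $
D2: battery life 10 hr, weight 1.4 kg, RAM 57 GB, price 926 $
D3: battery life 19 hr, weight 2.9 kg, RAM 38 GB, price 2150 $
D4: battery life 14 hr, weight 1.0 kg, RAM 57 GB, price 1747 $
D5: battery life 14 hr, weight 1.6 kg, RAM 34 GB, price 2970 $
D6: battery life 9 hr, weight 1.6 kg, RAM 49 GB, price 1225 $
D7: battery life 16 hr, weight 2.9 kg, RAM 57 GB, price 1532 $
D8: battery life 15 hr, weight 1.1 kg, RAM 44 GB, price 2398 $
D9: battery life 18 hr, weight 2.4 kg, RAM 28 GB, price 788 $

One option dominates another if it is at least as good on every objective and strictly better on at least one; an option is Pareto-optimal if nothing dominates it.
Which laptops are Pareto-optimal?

D1, D2, D3, D4, D7, D8, D9

D1: not dominated.
D2: not dominated.
D3: not dominated.
D4: not dominated (best weight).
D5: dominated by D4 (battery life 14≥14, weight 1.0≤1.6, RAM 57≥34, price 1747≤2970).
D6: dominated by D2 (battery life 10≥9, weight 1.4≤1.6, RAM 57≥49, price 926≤1225).
D7: not dominated.
D8: not dominated.
D9: not dominated (best price).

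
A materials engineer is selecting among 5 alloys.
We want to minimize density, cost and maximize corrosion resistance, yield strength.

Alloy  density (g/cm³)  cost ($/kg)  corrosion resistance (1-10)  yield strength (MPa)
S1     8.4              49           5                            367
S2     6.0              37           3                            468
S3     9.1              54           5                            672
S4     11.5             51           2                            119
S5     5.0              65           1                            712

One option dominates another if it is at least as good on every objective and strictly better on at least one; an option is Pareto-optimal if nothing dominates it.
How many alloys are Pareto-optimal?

S1: not dominated.
S2: not dominated (best cost).
S3: not dominated.
S4: dominated by S1 (density 8.4≤11.5, cost 49≤51, corrosion resistance 5≥2, yield strength 367≥119).
S5: not dominated (best density).
Pareto-optimal: S1, S2, S3, S5 → 4.

4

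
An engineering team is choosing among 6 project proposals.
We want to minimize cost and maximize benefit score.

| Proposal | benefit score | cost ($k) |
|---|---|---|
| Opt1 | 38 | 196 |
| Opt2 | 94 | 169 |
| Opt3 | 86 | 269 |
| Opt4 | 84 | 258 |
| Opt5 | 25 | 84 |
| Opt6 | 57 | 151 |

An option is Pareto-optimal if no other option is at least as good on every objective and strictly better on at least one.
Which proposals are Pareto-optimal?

Opt2, Opt5, Opt6

Opt1: dominated by Opt2 (benefit score 94≥38, cost 169≤196).
Opt2: not dominated (best benefit score).
Opt3: dominated by Opt2 (benefit score 94≥86, cost 169≤269).
Opt4: dominated by Opt2 (benefit score 94≥84, cost 169≤258).
Opt5: not dominated (best cost).
Opt6: not dominated.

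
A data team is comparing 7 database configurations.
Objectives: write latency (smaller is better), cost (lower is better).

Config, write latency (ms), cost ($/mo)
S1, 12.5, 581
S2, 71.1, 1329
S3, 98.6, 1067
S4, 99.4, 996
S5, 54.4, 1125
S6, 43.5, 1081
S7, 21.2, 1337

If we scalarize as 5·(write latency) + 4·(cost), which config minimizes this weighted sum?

S1

S1: 5·12.5 + 4·581 = 2386.5
S2: 5·71.1 + 4·1329 = 5671.5
S3: 5·98.6 + 4·1067 = 4761.0
S4: 5·99.4 + 4·996 = 4481.0
S5: 5·54.4 + 4·1125 = 4772.0
S6: 5·43.5 + 4·1081 = 4541.5
S7: 5·21.2 + 4·1337 = 5454.0
Lowest: S1 at 2386.5.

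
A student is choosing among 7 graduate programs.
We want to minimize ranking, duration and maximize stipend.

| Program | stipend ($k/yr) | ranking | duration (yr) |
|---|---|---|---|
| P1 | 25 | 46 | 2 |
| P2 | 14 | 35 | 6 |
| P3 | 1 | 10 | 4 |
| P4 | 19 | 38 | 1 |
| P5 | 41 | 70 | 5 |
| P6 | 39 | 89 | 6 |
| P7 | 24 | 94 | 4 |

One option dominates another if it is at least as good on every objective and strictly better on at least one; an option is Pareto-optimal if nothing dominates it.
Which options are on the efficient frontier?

P1, P2, P3, P4, P5

P1: not dominated.
P2: not dominated.
P3: not dominated (best ranking).
P4: not dominated (best duration).
P5: not dominated (best stipend).
P6: dominated by P5 (stipend 41≥39, ranking 70≤89, duration 5≤6).
P7: dominated by P1 (stipend 25≥24, ranking 46≤94, duration 2≤4).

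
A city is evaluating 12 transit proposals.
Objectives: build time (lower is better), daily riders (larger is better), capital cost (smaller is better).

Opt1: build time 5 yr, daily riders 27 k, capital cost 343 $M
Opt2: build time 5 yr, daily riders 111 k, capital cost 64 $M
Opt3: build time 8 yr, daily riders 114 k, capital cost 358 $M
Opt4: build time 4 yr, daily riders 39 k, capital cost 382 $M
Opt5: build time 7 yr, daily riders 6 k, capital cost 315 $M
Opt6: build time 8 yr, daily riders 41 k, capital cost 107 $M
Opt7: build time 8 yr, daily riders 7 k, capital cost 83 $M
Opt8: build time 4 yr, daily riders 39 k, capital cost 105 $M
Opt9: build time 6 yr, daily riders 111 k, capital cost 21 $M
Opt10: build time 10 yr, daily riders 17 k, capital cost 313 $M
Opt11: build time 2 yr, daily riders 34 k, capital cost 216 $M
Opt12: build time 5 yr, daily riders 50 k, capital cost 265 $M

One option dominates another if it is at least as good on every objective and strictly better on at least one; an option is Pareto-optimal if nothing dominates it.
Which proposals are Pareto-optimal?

Opt2, Opt3, Opt8, Opt9, Opt11

Opt1: dominated by Opt2 (build time 5≤5, daily riders 111≥27, capital cost 64≤343).
Opt2: not dominated.
Opt3: not dominated (best daily riders).
Opt4: dominated by Opt8 (build time 4≤4, daily riders 39≥39, capital cost 105≤382).
Opt5: dominated by Opt2 (build time 5≤7, daily riders 111≥6, capital cost 64≤315).
Opt6: dominated by Opt2 (build time 5≤8, daily riders 111≥41, capital cost 64≤107).
Opt7: dominated by Opt2 (build time 5≤8, daily riders 111≥7, capital cost 64≤83).
Opt8: not dominated.
Opt9: not dominated (best capital cost).
Opt10: dominated by Opt2 (build time 5≤10, daily riders 111≥17, capital cost 64≤313).
Opt11: not dominated (best build time).
Opt12: dominated by Opt2 (build time 5≤5, daily riders 111≥50, capital cost 64≤265).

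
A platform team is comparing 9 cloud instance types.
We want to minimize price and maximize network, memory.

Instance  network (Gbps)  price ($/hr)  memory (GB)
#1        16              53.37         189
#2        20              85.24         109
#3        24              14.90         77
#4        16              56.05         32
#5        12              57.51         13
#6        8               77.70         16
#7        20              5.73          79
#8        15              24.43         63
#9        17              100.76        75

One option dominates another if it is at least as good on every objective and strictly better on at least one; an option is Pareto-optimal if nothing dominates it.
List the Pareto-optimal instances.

#1: not dominated (best memory).
#2: not dominated.
#3: not dominated (best network).
#4: dominated by #1 (network 16≥16, price 53.37≤56.05, memory 189≥32).
#5: dominated by #1 (network 16≥12, price 53.37≤57.51, memory 189≥13).
#6: dominated by #1 (network 16≥8, price 53.37≤77.70, memory 189≥16).
#7: not dominated (best price).
#8: dominated by #3 (network 24≥15, price 14.90≤24.43, memory 77≥63).
#9: dominated by #2 (network 20≥17, price 85.24≤100.76, memory 109≥75).

#1, #2, #3, #7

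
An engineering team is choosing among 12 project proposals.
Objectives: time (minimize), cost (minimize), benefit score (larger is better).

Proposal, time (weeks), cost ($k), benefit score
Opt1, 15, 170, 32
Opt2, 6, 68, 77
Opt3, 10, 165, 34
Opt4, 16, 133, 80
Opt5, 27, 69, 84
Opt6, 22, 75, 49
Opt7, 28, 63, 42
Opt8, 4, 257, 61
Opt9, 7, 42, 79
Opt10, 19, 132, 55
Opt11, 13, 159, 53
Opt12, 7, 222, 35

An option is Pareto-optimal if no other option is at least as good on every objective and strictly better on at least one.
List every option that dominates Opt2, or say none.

none

Opt1: worse on time (15 vs 6).
Opt3: worse on time (10 vs 6).
Opt4: worse on time (16 vs 6).
Opt5: worse on time (27 vs 6).
Opt6: worse on time (22 vs 6).
Opt7: worse on time (28 vs 6).
Opt8: worse on cost (257 vs 68).
Opt9: worse on time (7 vs 6).
Opt10: worse on time (19 vs 6).
Opt11: worse on time (13 vs 6).
Opt12: worse on time (7 vs 6).
No option dominates Opt2.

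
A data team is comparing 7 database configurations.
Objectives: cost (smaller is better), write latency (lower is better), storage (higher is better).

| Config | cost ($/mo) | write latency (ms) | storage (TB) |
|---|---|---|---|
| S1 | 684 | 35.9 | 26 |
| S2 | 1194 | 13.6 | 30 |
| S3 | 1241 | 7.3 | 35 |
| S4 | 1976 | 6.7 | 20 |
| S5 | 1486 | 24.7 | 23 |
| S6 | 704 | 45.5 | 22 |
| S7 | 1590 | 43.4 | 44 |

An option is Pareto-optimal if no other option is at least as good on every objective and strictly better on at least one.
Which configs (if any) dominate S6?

S1

S1: cost 684≤704, write latency 35.9≤45.5, storage 26≥22 — dominates S6.
Others (S2, S3, S4, S5, S7) are each worse than S6 on at least one objective.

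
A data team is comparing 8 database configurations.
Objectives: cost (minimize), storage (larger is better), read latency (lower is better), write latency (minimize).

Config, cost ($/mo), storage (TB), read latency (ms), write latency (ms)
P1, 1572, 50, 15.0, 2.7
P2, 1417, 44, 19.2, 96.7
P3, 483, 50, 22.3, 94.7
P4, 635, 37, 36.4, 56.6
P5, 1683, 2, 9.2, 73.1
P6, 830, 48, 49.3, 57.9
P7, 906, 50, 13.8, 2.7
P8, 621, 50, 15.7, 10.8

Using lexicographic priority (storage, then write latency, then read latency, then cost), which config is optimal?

P7

First maximize storage: best is 50, kept {P1, P3, P7, P8}.
Then minimize write latency: best is 2.7, kept {P1, P7}.
Then minimize read latency: best is 13.8, kept {P7}.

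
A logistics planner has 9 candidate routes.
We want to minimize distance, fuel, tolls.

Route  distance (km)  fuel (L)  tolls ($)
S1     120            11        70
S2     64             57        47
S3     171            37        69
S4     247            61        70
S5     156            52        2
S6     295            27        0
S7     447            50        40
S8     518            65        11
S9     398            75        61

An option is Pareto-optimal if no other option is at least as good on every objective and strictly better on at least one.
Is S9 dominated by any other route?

S2 vs S9: distance 64≤398, fuel 57≤75, tolls 47≤61 — S2 is at least as good on every objective and strictly better on at least one, so S2 dominates S9.

Yes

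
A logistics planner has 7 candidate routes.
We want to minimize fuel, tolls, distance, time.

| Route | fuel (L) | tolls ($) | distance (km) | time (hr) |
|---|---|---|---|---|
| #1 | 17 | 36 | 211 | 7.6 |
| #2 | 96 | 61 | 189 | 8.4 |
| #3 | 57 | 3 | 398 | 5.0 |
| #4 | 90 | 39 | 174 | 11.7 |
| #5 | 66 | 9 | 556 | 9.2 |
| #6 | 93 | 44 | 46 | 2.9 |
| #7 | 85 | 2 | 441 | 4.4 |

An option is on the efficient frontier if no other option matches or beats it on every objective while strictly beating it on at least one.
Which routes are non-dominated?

#1, #3, #4, #6, #7

#1: not dominated (best fuel).
#2: dominated by #6 (fuel 93≤96, tolls 44≤61, distance 46≤189, time 2.9≤8.4).
#3: not dominated.
#4: not dominated.
#5: dominated by #3 (fuel 57≤66, tolls 3≤9, distance 398≤556, time 5.0≤9.2).
#6: not dominated (best distance).
#7: not dominated (best tolls).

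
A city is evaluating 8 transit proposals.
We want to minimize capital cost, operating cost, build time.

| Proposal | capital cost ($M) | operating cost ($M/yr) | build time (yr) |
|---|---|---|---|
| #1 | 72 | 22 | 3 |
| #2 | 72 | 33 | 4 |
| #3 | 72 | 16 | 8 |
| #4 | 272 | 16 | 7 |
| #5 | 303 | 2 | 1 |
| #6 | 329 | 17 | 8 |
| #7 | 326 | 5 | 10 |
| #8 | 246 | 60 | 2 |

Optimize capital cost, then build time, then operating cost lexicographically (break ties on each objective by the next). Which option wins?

First minimize capital cost: best is 72, kept {#1, #2, #3}.
Then minimize build time: best is 3, kept {#1}.

#1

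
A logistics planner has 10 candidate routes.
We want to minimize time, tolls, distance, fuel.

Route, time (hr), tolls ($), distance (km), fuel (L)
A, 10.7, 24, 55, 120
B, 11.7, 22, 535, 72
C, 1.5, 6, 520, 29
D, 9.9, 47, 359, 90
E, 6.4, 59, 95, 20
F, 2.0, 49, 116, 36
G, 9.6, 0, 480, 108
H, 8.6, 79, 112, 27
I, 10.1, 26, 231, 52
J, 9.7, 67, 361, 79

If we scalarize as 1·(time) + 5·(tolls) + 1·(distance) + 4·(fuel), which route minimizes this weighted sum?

E

A: 1·10.7 + 5·24 + 1·55 + 4·120 = 665.7
B: 1·11.7 + 5·22 + 1·535 + 4·72 = 944.7
C: 1·1.5 + 5·6 + 1·520 + 4·29 = 667.5
D: 1·9.9 + 5·47 + 1·359 + 4·90 = 963.9
E: 1·6.4 + 5·59 + 1·95 + 4·20 = 476.4
F: 1·2.0 + 5·49 + 1·116 + 4·36 = 507.0
G: 1·9.6 + 5·0 + 1·480 + 4·108 = 921.6
H: 1·8.6 + 5·79 + 1·112 + 4·27 = 623.6
I: 1·10.1 + 5·26 + 1·231 + 4·52 = 579.1
J: 1·9.7 + 5·67 + 1·361 + 4·79 = 1021.7
Lowest: E at 476.4.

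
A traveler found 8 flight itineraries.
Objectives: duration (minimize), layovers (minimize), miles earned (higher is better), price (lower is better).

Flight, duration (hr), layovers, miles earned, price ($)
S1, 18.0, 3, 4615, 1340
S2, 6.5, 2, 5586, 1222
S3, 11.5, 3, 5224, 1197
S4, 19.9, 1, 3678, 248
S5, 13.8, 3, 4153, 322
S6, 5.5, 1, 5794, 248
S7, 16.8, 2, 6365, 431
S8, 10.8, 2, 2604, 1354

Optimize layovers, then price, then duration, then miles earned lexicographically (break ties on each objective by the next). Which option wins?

S6

First minimize layovers: best is 1, kept {S4, S6}.
Then minimize price: best is 248, kept {S4, S6}.
Then minimize duration: best is 5.5, kept {S6}.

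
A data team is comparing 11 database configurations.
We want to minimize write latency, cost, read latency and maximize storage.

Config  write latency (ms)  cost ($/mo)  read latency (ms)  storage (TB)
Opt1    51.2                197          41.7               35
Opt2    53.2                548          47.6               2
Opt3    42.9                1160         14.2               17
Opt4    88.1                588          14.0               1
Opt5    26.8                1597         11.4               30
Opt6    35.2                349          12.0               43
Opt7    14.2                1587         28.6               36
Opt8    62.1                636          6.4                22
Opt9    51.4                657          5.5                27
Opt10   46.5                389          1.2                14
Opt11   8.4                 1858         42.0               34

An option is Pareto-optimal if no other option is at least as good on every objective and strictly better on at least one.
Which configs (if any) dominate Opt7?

none

Opt1: worse on write latency (51.2 vs 14.2).
Opt2: worse on write latency (53.2 vs 14.2).
Opt3: worse on write latency (42.9 vs 14.2).
Opt4: worse on write latency (88.1 vs 14.2).
Opt5: worse on write latency (26.8 vs 14.2).
Opt6: worse on write latency (35.2 vs 14.2).
Opt8: worse on write latency (62.1 vs 14.2).
Opt9: worse on write latency (51.4 vs 14.2).
Opt10: worse on write latency (46.5 vs 14.2).
Opt11: worse on cost (1858 vs 1587).
No option dominates Opt7.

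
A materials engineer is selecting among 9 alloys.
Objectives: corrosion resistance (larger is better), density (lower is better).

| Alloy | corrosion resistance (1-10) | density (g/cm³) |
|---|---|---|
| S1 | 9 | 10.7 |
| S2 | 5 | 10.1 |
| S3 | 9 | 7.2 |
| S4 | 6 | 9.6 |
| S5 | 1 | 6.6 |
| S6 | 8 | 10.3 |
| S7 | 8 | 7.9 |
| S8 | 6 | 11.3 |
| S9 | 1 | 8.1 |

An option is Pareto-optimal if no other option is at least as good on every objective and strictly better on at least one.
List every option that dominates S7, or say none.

S3: corrosion resistance 9≥8, density 7.2≤7.9 — dominates S7.
Others (S1, S2, S4, S5, S6, S8, S9) are each worse than S7 on at least one objective.

S3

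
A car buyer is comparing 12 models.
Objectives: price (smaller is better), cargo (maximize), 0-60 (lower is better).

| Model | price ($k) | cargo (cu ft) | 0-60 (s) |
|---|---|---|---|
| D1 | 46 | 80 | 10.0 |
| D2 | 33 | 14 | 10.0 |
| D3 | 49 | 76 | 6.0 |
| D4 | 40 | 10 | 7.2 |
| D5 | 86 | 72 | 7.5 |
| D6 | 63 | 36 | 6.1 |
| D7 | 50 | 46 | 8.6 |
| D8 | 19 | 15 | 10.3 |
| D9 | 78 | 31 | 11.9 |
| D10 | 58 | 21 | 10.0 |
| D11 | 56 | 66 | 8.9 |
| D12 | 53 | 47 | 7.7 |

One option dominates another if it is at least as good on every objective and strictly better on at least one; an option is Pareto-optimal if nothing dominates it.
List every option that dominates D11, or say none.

D3: price 49≤56, cargo 76≥66, 0-60 6.0≤8.9 — dominates D11.
Others (D1, D2, D4, D5, D6, D7, D8, D9, D10, D12) are each worse than D11 on at least one objective.

D3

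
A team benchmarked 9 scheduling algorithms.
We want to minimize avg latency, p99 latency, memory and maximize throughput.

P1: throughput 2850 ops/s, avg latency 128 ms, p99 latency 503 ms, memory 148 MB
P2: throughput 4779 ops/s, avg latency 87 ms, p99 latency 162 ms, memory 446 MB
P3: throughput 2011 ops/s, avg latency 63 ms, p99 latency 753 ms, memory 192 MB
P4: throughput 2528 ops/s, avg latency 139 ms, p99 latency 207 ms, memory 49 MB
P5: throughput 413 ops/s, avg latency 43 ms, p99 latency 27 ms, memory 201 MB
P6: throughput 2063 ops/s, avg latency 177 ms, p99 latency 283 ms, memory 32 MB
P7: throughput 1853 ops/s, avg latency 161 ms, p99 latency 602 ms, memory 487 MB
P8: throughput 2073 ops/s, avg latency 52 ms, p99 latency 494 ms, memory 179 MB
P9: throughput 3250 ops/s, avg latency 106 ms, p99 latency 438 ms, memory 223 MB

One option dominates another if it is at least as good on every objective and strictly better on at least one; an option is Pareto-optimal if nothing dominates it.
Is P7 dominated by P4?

Yes

P4 vs P7: throughput 2528≥1853, avg latency 139≤161, p99 latency 207≤602, memory 49≤487 — P4 is at least as good on every objective with at least one strict improvement.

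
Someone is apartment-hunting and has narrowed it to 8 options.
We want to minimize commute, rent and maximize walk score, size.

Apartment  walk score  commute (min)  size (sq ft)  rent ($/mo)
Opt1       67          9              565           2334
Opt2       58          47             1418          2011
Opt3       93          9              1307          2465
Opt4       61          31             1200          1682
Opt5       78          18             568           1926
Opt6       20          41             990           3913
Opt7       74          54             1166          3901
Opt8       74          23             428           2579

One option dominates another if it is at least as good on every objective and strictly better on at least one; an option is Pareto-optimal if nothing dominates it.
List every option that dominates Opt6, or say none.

Opt3, Opt4

Opt3: walk score 93≥20, commute 9≤41, size 1307≥990, rent 2465≤3913 — dominates Opt6.
Opt4: walk score 61≥20, commute 31≤41, size 1200≥990, rent 1682≤3913 — dominates Opt6.
Others (Opt1, Opt2, Opt5, Opt7, Opt8) are each worse than Opt6 on at least one objective.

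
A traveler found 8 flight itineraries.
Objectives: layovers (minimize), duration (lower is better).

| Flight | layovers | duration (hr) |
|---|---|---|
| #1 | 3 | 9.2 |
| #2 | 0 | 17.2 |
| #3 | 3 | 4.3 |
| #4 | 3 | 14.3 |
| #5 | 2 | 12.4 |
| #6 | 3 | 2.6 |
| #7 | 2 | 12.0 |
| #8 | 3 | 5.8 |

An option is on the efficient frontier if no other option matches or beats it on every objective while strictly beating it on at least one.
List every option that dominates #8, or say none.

#3: layovers 3≤3, duration 4.3≤5.8 — dominates #8.
#6: layovers 3≤3, duration 2.6≤5.8 — dominates #8.
Others (#1, #2, #4, #5, #7) are each worse than #8 on at least one objective.

#3, #6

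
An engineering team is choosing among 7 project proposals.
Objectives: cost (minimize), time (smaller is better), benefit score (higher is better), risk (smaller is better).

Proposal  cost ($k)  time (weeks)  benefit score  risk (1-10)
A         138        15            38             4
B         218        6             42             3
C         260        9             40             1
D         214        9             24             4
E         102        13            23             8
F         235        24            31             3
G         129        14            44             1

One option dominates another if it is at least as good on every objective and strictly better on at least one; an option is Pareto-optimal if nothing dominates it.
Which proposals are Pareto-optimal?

A: dominated by G (cost 129≤138, time 14≤15, benefit score 44≥38, risk 1≤4).
B: not dominated (best time).
C: not dominated.
D: not dominated.
E: not dominated (best cost).
F: dominated by B (cost 218≤235, time 6≤24, benefit score 42≥31, risk 3≤3).
G: not dominated (best benefit score).

B, C, D, E, G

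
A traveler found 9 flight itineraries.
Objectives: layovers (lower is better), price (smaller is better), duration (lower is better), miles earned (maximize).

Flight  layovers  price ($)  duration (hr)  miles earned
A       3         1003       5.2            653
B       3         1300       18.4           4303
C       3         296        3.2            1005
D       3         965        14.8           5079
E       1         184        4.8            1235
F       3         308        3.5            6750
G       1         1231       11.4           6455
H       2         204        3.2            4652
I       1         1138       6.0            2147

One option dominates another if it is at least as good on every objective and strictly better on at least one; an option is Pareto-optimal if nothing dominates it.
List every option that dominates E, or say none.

none

A: worse on layovers (3 vs 1).
B: worse on layovers (3 vs 1).
C: worse on layovers (3 vs 1).
D: worse on layovers (3 vs 1).
F: worse on layovers (3 vs 1).
G: worse on price (1231 vs 184).
H: worse on layovers (2 vs 1).
I: worse on price (1138 vs 184).
No option dominates E.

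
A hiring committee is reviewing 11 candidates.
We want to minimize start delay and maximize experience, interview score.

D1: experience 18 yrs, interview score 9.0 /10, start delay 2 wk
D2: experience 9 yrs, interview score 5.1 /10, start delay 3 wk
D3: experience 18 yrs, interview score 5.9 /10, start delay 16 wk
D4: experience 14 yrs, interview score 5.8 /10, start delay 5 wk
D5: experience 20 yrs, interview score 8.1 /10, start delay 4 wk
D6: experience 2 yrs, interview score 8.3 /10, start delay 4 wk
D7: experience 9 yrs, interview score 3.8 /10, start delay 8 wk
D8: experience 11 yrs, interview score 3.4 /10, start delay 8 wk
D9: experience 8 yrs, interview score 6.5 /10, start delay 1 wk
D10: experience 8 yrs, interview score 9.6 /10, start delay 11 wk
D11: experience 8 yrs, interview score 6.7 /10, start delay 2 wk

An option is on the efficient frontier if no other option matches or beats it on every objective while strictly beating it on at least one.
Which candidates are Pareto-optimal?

D1: not dominated.
D2: dominated by D1 (experience 18≥9, interview score 9.0≥5.1, start delay 2≤3).
D3: dominated by D1 (experience 18≥18, interview score 9.0≥5.9, start delay 2≤16).
D4: dominated by D1 (experience 18≥14, interview score 9.0≥5.8, start delay 2≤5).
D5: not dominated (best experience).
D6: dominated by D1 (experience 18≥2, interview score 9.0≥8.3, start delay 2≤4).
D7: dominated by D1 (experience 18≥9, interview score 9.0≥3.8, start delay 2≤8).
D8: dominated by D1 (experience 18≥11, interview score 9.0≥3.4, start delay 2≤8).
D9: not dominated (best start delay).
D10: not dominated (best interview score).
D11: dominated by D1 (experience 18≥8, interview score 9.0≥6.7, start delay 2≤2).

D1, D5, D9, D10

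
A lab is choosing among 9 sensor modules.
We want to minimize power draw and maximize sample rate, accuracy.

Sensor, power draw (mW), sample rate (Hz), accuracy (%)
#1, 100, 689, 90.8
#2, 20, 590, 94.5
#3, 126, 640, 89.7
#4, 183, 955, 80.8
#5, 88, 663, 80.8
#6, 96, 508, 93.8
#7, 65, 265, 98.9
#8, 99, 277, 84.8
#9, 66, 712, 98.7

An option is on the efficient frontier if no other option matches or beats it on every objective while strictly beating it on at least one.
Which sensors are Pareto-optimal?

#2, #4, #7, #9

#1: dominated by #9 (power draw 66≤100, sample rate 712≥689, accuracy 98.7≥90.8).
#2: not dominated (best power draw).
#3: dominated by #1 (power draw 100≤126, sample rate 689≥640, accuracy 90.8≥89.7).
#4: not dominated (best sample rate).
#5: dominated by #9 (power draw 66≤88, sample rate 712≥663, accuracy 98.7≥80.8).
#6: dominated by #2 (power draw 20≤96, sample rate 590≥508, accuracy 94.5≥93.8).
#7: not dominated (best accuracy).
#8: dominated by #2 (power draw 20≤99, sample rate 590≥277, accuracy 94.5≥84.8).
#9: not dominated.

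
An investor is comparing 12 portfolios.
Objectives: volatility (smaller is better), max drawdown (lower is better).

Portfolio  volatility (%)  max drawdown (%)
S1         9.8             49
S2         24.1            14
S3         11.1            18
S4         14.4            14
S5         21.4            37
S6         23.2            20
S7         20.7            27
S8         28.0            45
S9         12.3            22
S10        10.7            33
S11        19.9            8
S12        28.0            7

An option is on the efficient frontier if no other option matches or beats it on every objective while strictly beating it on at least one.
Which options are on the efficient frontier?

S1: not dominated (best volatility).
S2: dominated by S4 (volatility 14.4≤24.1, max drawdown 14≤14).
S3: not dominated.
S4: not dominated.
S5: dominated by S3 (volatility 11.1≤21.4, max drawdown 18≤37).
S6: dominated by S3 (volatility 11.1≤23.2, max drawdown 18≤20).
S7: dominated by S3 (volatility 11.1≤20.7, max drawdown 18≤27).
S8: dominated by S2 (volatility 24.1≤28.0, max drawdown 14≤45).
S9: dominated by S3 (volatility 11.1≤12.3, max drawdown 18≤22).
S10: not dominated.
S11: not dominated.
S12: not dominated (best max drawdown).

S1, S3, S4, S10, S11, S12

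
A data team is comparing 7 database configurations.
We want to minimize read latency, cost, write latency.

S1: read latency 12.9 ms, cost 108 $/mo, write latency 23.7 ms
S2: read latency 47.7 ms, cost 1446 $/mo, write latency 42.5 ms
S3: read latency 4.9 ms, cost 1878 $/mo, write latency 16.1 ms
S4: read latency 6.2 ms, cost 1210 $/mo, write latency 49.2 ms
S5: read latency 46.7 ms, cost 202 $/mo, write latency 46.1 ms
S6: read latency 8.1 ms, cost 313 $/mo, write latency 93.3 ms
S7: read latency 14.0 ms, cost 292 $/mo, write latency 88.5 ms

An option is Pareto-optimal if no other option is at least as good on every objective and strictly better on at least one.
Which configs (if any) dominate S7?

S1

S1: read latency 12.9≤14.0, cost 108≤292, write latency 23.7≤88.5 — dominates S7.
Others (S2, S3, S4, S5, S6) are each worse than S7 on at least one objective.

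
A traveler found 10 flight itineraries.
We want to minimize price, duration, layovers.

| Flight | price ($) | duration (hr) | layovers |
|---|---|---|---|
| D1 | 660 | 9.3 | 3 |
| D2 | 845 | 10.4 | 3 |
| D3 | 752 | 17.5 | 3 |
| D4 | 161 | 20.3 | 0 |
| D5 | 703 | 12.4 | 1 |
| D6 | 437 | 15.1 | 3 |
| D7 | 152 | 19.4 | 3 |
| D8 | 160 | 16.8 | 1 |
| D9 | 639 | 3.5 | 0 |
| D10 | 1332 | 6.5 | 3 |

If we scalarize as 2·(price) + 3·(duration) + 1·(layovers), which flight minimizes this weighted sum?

D7

D1: 2·660 + 3·9.3 + 1·3 = 1350.9
D2: 2·845 + 3·10.4 + 1·3 = 1724.2
D3: 2·752 + 3·17.5 + 1·3 = 1559.5
D4: 2·161 + 3·20.3 + 1·0 = 382.9
D5: 2·703 + 3·12.4 + 1·1 = 1444.2
D6: 2·437 + 3·15.1 + 1·3 = 922.3
D7: 2·152 + 3·19.4 + 1·3 = 365.2
D8: 2·160 + 3·16.8 + 1·1 = 371.4
D9: 2·639 + 3·3.5 + 1·0 = 1288.5
D10: 2·1332 + 3·6.5 + 1·3 = 2686.5
Lowest: D7 at 365.2.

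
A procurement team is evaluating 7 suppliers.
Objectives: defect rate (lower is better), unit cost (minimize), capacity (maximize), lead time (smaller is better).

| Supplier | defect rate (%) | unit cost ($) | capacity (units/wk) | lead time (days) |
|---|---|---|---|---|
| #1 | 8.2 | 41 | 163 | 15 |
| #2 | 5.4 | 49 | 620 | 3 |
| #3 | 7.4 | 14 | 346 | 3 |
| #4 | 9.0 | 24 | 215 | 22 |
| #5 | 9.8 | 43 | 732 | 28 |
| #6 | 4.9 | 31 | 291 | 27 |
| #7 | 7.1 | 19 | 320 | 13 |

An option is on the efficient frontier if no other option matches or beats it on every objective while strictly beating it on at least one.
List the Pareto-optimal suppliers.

#2, #3, #5, #6, #7

#1: dominated by #3 (defect rate 7.4≤8.2, unit cost 14≤41, capacity 346≥163, lead time 3≤15).
#2: not dominated.
#3: not dominated (best unit cost).
#4: dominated by #3 (defect rate 7.4≤9.0, unit cost 14≤24, capacity 346≥215, lead time 3≤22).
#5: not dominated (best capacity).
#6: not dominated (best defect rate).
#7: not dominated.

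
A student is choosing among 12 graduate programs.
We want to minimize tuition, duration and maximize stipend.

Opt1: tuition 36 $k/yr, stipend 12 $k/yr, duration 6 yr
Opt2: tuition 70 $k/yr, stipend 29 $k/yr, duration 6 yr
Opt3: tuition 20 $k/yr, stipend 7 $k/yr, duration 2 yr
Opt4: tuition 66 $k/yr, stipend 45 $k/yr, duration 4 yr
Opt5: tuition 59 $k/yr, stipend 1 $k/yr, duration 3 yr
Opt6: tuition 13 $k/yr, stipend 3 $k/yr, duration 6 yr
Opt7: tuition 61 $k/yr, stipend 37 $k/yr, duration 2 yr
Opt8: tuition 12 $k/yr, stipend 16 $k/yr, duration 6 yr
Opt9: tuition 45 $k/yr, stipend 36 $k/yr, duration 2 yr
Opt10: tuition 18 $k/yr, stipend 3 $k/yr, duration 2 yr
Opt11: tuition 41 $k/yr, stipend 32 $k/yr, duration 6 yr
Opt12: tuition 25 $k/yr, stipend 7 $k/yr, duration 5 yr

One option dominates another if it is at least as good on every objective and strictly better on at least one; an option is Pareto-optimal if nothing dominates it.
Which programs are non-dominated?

Opt3, Opt4, Opt7, Opt8, Opt9, Opt10, Opt11

Opt1: dominated by Opt8 (tuition 12≤36, stipend 16≥12, duration 6≤6).
Opt2: dominated by Opt4 (tuition 66≤70, stipend 45≥29, duration 4≤6).
Opt3: not dominated.
Opt4: not dominated (best stipend).
Opt5: dominated by Opt3 (tuition 20≤59, stipend 7≥1, duration 2≤3).
Opt6: dominated by Opt8 (tuition 12≤13, stipend 16≥3, duration 6≤6).
Opt7: not dominated.
Opt8: not dominated (best tuition).
Opt9: not dominated.
Opt10: not dominated.
Opt11: not dominated.
Opt12: dominated by Opt3 (tuition 20≤25, stipend 7≥7, duration 2≤5).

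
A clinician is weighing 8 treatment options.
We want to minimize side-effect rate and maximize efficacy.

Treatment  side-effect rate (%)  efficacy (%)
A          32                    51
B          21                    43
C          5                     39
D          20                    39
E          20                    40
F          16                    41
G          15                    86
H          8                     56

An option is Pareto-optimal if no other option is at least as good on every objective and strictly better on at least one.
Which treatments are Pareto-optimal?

C, G, H

A: dominated by G (side-effect rate 15≤32, efficacy 86≥51).
B: dominated by G (side-effect rate 15≤21, efficacy 86≥43).
C: not dominated (best side-effect rate).
D: dominated by C (side-effect rate 5≤20, efficacy 39≥39).
E: dominated by F (side-effect rate 16≤20, efficacy 41≥40).
F: dominated by G (side-effect rate 15≤16, efficacy 86≥41).
G: not dominated (best efficacy).
H: not dominated.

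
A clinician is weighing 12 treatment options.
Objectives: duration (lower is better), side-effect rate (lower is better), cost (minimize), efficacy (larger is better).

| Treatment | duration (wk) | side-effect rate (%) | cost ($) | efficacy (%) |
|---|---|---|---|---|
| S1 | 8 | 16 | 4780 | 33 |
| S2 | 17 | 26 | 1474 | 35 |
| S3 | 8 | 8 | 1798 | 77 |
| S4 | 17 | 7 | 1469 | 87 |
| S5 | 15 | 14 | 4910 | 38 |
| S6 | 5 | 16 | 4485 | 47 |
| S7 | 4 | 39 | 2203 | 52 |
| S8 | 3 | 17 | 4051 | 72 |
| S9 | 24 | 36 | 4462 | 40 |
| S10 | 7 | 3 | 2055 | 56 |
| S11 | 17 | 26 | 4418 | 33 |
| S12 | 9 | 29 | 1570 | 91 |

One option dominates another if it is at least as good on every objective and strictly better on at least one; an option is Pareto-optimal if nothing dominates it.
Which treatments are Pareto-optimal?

S3, S4, S6, S7, S8, S10, S12

S1: dominated by S3 (duration 8≤8, side-effect rate 8≤16, cost 1798≤4780, efficacy 77≥33).
S2: dominated by S4 (duration 17≤17, side-effect rate 7≤26, cost 1469≤1474, efficacy 87≥35).
S3: not dominated.
S4: not dominated (best cost).
S5: dominated by S3 (duration 8≤15, side-effect rate 8≤14, cost 1798≤4910, efficacy 77≥38).
S6: not dominated.
S7: not dominated.
S8: not dominated (best duration).
S9: dominated by S3 (duration 8≤24, side-effect rate 8≤36, cost 1798≤4462, efficacy 77≥40).
S10: not dominated (best side-effect rate).
S11: dominated by S2 (duration 17≤17, side-effect rate 26≤26, cost 1474≤4418, efficacy 35≥33).
S12: not dominated (best efficacy).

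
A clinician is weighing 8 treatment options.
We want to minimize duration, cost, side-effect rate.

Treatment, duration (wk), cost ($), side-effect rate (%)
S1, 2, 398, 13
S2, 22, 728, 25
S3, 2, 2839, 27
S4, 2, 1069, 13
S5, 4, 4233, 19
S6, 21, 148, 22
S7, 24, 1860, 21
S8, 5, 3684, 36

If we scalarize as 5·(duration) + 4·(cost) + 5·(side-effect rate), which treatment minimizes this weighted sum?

S6

S1: 5·2 + 4·398 + 5·13 = 1667
S2: 5·22 + 4·728 + 5·25 = 3147
S3: 5·2 + 4·2839 + 5·27 = 11501
S4: 5·2 + 4·1069 + 5·13 = 4351
S5: 5·4 + 4·4233 + 5·19 = 17047
S6: 5·21 + 4·148 + 5·22 = 807
S7: 5·24 + 4·1860 + 5·21 = 7665
S8: 5·5 + 4·3684 + 5·36 = 14941
Lowest: S6 at 807.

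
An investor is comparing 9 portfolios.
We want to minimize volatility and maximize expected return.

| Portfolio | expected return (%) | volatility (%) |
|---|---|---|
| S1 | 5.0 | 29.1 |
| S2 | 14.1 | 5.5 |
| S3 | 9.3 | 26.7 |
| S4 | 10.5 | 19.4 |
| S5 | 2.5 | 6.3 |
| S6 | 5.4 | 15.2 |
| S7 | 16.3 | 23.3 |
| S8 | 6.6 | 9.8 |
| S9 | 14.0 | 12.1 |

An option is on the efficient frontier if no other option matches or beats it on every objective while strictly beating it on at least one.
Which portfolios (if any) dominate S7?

none

S1: worse on expected return (5.0 vs 16.3).
S2: worse on expected return (14.1 vs 16.3).
S3: worse on expected return (9.3 vs 16.3).
S4: worse on expected return (10.5 vs 16.3).
S5: worse on expected return (2.5 vs 16.3).
S6: worse on expected return (5.4 vs 16.3).
S8: worse on expected return (6.6 vs 16.3).
S9: worse on expected return (14.0 vs 16.3).
No option dominates S7.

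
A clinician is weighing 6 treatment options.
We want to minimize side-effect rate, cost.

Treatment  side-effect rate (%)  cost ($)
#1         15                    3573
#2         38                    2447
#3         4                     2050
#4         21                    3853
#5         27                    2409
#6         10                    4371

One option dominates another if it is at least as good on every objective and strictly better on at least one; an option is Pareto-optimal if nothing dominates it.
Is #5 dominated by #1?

#1 vs #5: #1 is worse on cost (3573 vs 2409), so it does not dominate #5.

No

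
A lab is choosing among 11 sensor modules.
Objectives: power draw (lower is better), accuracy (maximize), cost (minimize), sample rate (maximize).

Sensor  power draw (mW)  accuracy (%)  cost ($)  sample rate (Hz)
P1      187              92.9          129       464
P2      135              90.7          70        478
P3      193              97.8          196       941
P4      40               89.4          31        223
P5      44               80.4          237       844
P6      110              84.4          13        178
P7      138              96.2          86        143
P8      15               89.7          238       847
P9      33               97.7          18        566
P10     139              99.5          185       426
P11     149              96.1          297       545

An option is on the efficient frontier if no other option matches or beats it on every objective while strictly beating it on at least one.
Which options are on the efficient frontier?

P3, P5, P6, P8, P9, P10

P1: dominated by P9 (power draw 33≤187, accuracy 97.7≥92.9, cost 18≤129, sample rate 566≥464).
P2: dominated by P9 (power draw 33≤135, accuracy 97.7≥90.7, cost 18≤70, sample rate 566≥478).
P3: not dominated (best sample rate).
P4: dominated by P9 (power draw 33≤40, accuracy 97.7≥89.4, cost 18≤31, sample rate 566≥223).
P5: not dominated.
P6: not dominated (best cost).
P7: dominated by P9 (power draw 33≤138, accuracy 97.7≥96.2, cost 18≤86, sample rate 566≥143).
P8: not dominated (best power draw).
P9: not dominated.
P10: not dominated (best accuracy).
P11: dominated by P9 (power draw 33≤149, accuracy 97.7≥96.1, cost 18≤297, sample rate 566≥545).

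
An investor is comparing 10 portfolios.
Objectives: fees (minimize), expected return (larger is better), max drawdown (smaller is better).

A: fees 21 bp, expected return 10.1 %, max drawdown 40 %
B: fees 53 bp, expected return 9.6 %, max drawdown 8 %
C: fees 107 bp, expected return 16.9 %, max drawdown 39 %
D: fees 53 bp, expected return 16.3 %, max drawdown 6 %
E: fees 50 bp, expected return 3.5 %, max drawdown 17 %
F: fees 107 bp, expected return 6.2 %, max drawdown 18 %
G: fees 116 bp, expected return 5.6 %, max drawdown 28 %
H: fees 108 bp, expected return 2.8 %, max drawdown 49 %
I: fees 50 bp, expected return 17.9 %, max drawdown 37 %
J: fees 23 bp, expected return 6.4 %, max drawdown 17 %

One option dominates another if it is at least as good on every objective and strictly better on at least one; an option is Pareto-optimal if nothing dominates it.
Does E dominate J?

E vs J: E is worse on fees (50 vs 23), so it does not dominate J.

No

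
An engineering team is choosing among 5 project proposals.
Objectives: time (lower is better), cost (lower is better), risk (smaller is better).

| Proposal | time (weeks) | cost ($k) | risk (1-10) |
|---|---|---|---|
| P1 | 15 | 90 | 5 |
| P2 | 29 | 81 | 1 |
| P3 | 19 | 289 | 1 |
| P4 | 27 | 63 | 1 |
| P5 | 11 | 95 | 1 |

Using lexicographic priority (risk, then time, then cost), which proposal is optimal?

First minimize risk: best is 1, kept {P2, P3, P4, P5}.
Then minimize time: best is 11, kept {P5}.

P5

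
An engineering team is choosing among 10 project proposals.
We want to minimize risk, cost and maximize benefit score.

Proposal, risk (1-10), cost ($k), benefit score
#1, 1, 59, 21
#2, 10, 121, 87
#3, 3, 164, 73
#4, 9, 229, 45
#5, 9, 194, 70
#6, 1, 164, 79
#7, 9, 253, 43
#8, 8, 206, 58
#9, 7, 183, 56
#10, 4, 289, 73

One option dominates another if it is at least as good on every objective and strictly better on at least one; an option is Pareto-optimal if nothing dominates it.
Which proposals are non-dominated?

#1, #2, #6

#1: not dominated (best cost).
#2: not dominated (best benefit score).
#3: dominated by #6 (risk 1≤3, cost 164≤164, benefit score 79≥73).
#4: dominated by #3 (risk 3≤9, cost 164≤229, benefit score 73≥45).
#5: dominated by #3 (risk 3≤9, cost 164≤194, benefit score 73≥70).
#6: not dominated.
#7: dominated by #3 (risk 3≤9, cost 164≤253, benefit score 73≥43).
#8: dominated by #3 (risk 3≤8, cost 164≤206, benefit score 73≥58).
#9: dominated by #3 (risk 3≤7, cost 164≤183, benefit score 73≥56).
#10: dominated by #3 (risk 3≤4, cost 164≤289, benefit score 73≥73).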